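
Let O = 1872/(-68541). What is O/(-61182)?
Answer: 104/232970859 ≈ 4.4641e-7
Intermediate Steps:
O = -624/22847 (O = 1872*(-1/68541) = -624/22847 ≈ -0.027312)
O/(-61182) = -624/22847/(-61182) = -624/22847*(-1/61182) = 104/232970859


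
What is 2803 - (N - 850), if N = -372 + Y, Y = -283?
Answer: 4308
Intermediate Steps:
N = -655 (N = -372 - 283 = -655)
2803 - (N - 850) = 2803 - (-655 - 850) = 2803 - 1*(-1505) = 2803 + 1505 = 4308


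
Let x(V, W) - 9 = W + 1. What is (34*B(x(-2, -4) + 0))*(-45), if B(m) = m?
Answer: -9180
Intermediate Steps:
x(V, W) = 10 + W (x(V, W) = 9 + (W + 1) = 9 + (1 + W) = 10 + W)
(34*B(x(-2, -4) + 0))*(-45) = (34*((10 - 4) + 0))*(-45) = (34*(6 + 0))*(-45) = (34*6)*(-45) = 204*(-45) = -9180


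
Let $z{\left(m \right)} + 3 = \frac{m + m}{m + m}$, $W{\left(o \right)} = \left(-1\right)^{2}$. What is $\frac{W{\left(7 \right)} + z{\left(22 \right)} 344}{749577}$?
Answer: $- \frac{229}{249859} \approx -0.00091652$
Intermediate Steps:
$W{\left(o \right)} = 1$
$z{\left(m \right)} = -2$ ($z{\left(m \right)} = -3 + \frac{m + m}{m + m} = -3 + \frac{2 m}{2 m} = -3 + 2 m \frac{1}{2 m} = -3 + 1 = -2$)
$\frac{W{\left(7 \right)} + z{\left(22 \right)} 344}{749577} = \frac{1 - 688}{749577} = \left(1 - 688\right) \frac{1}{749577} = \left(-687\right) \frac{1}{749577} = - \frac{229}{249859}$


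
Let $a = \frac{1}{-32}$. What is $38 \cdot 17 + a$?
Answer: $\frac{20671}{32} \approx 645.97$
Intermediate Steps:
$a = - \frac{1}{32} \approx -0.03125$
$38 \cdot 17 + a = 38 \cdot 17 - \frac{1}{32} = 646 - \frac{1}{32} = \frac{20671}{32}$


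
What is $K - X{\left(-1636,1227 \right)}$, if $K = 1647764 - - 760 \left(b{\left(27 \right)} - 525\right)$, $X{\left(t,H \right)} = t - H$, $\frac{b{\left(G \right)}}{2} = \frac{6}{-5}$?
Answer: $1249803$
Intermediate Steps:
$b{\left(G \right)} = - \frac{12}{5}$ ($b{\left(G \right)} = 2 \frac{6}{-5} = 2 \cdot 6 \left(- \frac{1}{5}\right) = 2 \left(- \frac{6}{5}\right) = - \frac{12}{5}$)
$K = 1246940$ ($K = 1647764 - - 760 \left(- \frac{12}{5} - 525\right) = 1647764 - \left(-760\right) \left(- \frac{2637}{5}\right) = 1647764 - 400824 = 1246940$)
$K - X{\left(-1636,1227 \right)} = 1246940 - \left(-1636 - 1227\right) = 1246940 - -2863 = 1246940 + 2863 = 1249803$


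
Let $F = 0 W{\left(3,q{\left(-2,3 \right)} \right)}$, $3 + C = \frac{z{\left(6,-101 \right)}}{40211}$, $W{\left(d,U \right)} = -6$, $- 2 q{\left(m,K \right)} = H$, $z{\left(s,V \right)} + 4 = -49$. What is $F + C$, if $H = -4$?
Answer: $- \frac{120686}{40211} \approx -3.0013$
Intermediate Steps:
$z{\left(s,V \right)} = -53$ ($z{\left(s,V \right)} = -4 - 49 = -53$)
$q{\left(m,K \right)} = 2$ ($q{\left(m,K \right)} = \left(- \frac{1}{2}\right) \left(-4\right) = 2$)
$C = - \frac{120686}{40211}$ ($C = -3 - \frac{53}{40211} = - \frac{120686}{40211} \approx -3.0013$)
$F = 0$ ($F = 0 \left(-6\right) = 0$)
$F + C = 0 - \frac{120686}{40211} = - \frac{120686}{40211}$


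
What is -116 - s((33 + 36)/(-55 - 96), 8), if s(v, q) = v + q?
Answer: -18655/151 ≈ -123.54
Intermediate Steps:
s(v, q) = q + v
-116 - s((33 + 36)/(-55 - 96), 8) = -116 - (8 + (33 + 36)/(-55 - 96)) = -116 - (8 + 69/(-151)) = -116 - (8 + 69*(-1/151)) = -116 - (8 - 69/151) = -116 - 1*1139/151 = -116 - 1139/151 = -18655/151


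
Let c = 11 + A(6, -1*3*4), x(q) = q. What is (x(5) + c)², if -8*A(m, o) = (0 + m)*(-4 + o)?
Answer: 784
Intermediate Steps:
A(m, o) = -m*(-4 + o)/8 (A(m, o) = -(0 + m)*(-4 + o)/8 = -m*(-4 + o)/8)
c = 23 (c = 11 + (⅛)*6*(4 - (-1*3)*4) = 11 + (⅛)*6*(4 - (-3)*4) = 11 + (⅛)*6*(4 - 1*(-12)) = 11 + (⅛)*6*(4 + 12) = 11 + (⅛)*6*16 = 11 + 12 = 23)
(x(5) + c)² = (5 + 23)² = 28² = 784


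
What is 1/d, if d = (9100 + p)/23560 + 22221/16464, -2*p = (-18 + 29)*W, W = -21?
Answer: 2020270/3516931 ≈ 0.57444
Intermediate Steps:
p = 231/2 (p = -(-18 + 29)*(-21)/2 = -11*(-21)/2 = -½*(-231) = 231/2 ≈ 115.50)
d = 3516931/2020270 (d = (9100 + 231/2)/23560 + 22221/16464 = (18431/2)*(1/23560) + 22221*(1/16464) = 18431/47120 + 7407/5488 = 3516931/2020270 ≈ 1.7408)
1/d = 1/(3516931/2020270) = 2020270/3516931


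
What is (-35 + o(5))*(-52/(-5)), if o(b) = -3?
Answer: -1976/5 ≈ -395.20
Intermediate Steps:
(-35 + o(5))*(-52/(-5)) = (-35 - 3)*(-52/(-5)) = -(-1976)*(-1)/5 = -38*52/5 = -1976/5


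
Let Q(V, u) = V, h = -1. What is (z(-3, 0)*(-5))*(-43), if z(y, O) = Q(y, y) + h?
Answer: -860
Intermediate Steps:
z(y, O) = -1 + y (z(y, O) = y - 1 = -1 + y)
(z(-3, 0)*(-5))*(-43) = ((-1 - 3)*(-5))*(-43) = -4*(-5)*(-43) = 20*(-43) = -860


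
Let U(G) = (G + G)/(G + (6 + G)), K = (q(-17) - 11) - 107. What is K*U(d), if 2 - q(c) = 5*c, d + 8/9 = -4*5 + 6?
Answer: -4154/107 ≈ -38.822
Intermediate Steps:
d = -134/9 (d = -8/9 + (-4*5 + 6) = -8/9 + (-20 + 6) = -8/9 - 14 = -134/9 ≈ -14.889)
q(c) = 2 - 5*c
K = -31 (K = ((2 - 5*(-17)) - 11) - 107 = ((2 + 85) - 11) - 107 = (87 - 11) - 107 = 76 - 107 = -31)
U(G) = 2*G/(6 + 2*G) (U(G) = (2*G)/(6 + 2*G) = 2*G/(6 + 2*G))
K*U(d) = -(-4154)/(9*(3 - 134/9)) = -(-4154)/(9*(-107/9)) = -(-4154)*(-9)/(9*107) = -31*134/107 = -4154/107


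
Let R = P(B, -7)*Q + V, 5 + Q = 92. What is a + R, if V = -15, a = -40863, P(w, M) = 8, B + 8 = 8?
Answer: -40182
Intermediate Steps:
B = 0 (B = -8 + 8 = 0)
Q = 87 (Q = -5 + 92 = 87)
R = 681 (R = 8*87 - 15 = 696 - 15 = 681)
a + R = -40863 + 681 = -40182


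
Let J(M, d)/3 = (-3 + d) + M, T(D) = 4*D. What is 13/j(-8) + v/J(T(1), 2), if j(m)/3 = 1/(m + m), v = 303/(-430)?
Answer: -29847/430 ≈ -69.412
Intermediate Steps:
v = -303/430 (v = 303*(-1/430) = -303/430 ≈ -0.70465)
J(M, d) = -9 + 3*M + 3*d (J(M, d) = 3*((-3 + d) + M) = 3*(-3 + M + d) = -9 + 3*M + 3*d)
j(m) = 3/(2*m) (j(m) = 3/(m + m) = 3/((2*m)) = 3*(1/(2*m)) = 3/(2*m))
13/j(-8) + v/J(T(1), 2) = 13/(((3/2)/(-8))) - 303/(430*(-9 + 3*(4*1) + 3*2)) = 13/(((3/2)*(-1/8))) - 303/(430*(-9 + 3*4 + 6)) = 13/(-3/16) - 303/(430*(-9 + 12 + 6)) = 13*(-16/3) - 303/430/9 = -208/3 - 303/430*1/9 = -208/3 - 101/1290 = -29847/430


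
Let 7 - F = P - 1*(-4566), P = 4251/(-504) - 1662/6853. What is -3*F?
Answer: 748400717/54824 ≈ 13651.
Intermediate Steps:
P = -1427131/164472 (P = 4251*(-1/504) - 1662*1/6853 = -1417/168 - 1662/6853 = -1427131/164472 ≈ -8.6770)
F = -748400717/164472 (F = 7 - (-1427131/164472 - 1*(-4566)) = 7 - (-1427131/164472 + 4566) = 7 - 1*749552021/164472 = 7 - 749552021/164472 = -748400717/164472 ≈ -4550.3)
-3*F = -3*(-748400717/164472) = 748400717/54824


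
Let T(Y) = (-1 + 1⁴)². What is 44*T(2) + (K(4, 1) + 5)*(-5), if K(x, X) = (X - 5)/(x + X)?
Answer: -21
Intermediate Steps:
K(x, X) = (-5 + X)/(X + x)
T(Y) = 0 (T(Y) = (-1 + 1)² = 0² = 0)
44*T(2) + (K(4, 1) + 5)*(-5) = 44*0 + ((-5 + 1)/(1 + 4) + 5)*(-5) = 0 + (-4/5 + 5)*(-5) = 0 + ((⅕)*(-4) + 5)*(-5) = 0 + (-⅘ + 5)*(-5) = 0 + (21/5)*(-5) = 0 - 21 = -21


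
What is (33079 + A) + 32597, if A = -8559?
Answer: 57117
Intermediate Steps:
(33079 + A) + 32597 = (33079 - 8559) + 32597 = 24520 + 32597 = 57117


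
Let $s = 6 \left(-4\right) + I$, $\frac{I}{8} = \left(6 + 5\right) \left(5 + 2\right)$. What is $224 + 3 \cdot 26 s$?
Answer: $46400$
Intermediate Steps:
$I = 616$ ($I = 8 \left(6 + 5\right) \left(5 + 2\right) = 8 \cdot 11 \cdot 7 = 8 \cdot 77 = 616$)
$s = 592$ ($s = 6 \left(-4\right) + 616 = -24 + 616 = 592$)
$224 + 3 \cdot 26 s = 224 + 3 \cdot 26 \cdot 592 = 224 + 78 \cdot 592 = 224 + 46176 = 46400$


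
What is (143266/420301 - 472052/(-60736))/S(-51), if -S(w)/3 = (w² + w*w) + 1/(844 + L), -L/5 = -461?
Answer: -54347890722231/104541722943492016 ≈ -0.00051987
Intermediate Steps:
L = 2305 (L = -5*(-461) = 2305)
S(w) = -3/3149 - 6*w² (S(w) = -3*((w² + w*w) + 1/(844 + 2305)) = -3*((w² + w²) + 1/3149) = -3*(2*w² + 1/3149) = -3*(1/3149 + 2*w²) = -3/3149 - 6*w²)
(143266/420301 - 472052/(-60736))/S(-51) = (143266/420301 - 472052/(-60736))/(-3/3149 - 6*(-51)²) = (143266*(1/420301) - 472052*(-1/60736))/(-3/3149 - 6*2601) = (143266/420301 + 118013/15184)/(-3/3149 - 15606) = 51776332857/(6381850384*(-49143297/3149)) = (51776332857/6381850384)*(-3149/49143297) = -54347890722231/104541722943492016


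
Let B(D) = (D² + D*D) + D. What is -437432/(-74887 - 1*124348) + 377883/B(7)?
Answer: 5022229991/1394645 ≈ 3601.1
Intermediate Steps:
B(D) = D + 2*D² (B(D) = (D² + D²) + D = 2*D² + D = D + 2*D²)
-437432/(-74887 - 1*124348) + 377883/B(7) = -437432/(-74887 - 1*124348) + 377883/((7*(1 + 2*7))) = -437432/(-74887 - 124348) + 377883/((7*(1 + 14))) = -437432/(-199235) + 377883/((7*15)) = -437432*(-1/199235) + 377883/105 = 437432/199235 + 377883*(1/105) = 437432/199235 + 125961/35 = 5022229991/1394645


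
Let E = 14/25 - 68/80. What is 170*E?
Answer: -493/10 ≈ -49.300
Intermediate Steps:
E = -29/100 (E = 14*(1/25) - 68*1/80 = 14/25 - 17/20 = -29/100 ≈ -0.29000)
170*E = 170*(-29/100) = -493/10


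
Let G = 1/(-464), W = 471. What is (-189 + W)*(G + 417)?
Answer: 27281667/232 ≈ 1.1759e+5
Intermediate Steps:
G = -1/464 ≈ -0.0021552
(-189 + W)*(G + 417) = (-189 + 471)*(-1/464 + 417) = 282*(193487/464) = 27281667/232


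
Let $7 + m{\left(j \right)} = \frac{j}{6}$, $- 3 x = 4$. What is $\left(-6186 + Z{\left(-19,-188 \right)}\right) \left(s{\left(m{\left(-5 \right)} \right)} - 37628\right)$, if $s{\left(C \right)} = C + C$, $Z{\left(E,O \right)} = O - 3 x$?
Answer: $\frac{719370470}{3} \approx 2.3979 \cdot 10^{8}$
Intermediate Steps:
$x = - \frac{4}{3}$ ($x = \left(- \frac{1}{3}\right) 4 = - \frac{4}{3} \approx -1.3333$)
$m{\left(j \right)} = -7 + \frac{j}{6}$
$Z{\left(E,O \right)} = 4 + O$ ($Z{\left(E,O \right)} = O - -4 = O + 4 = 4 + O$)
$s{\left(C \right)} = 2 C$
$\left(-6186 + Z{\left(-19,-188 \right)}\right) \left(s{\left(m{\left(-5 \right)} \right)} - 37628\right) = \left(-6186 + \left(4 - 188\right)\right) \left(2 \left(-7 + \frac{1}{6} \left(-5\right)\right) - 37628\right) = \left(-6186 - 184\right) \left(2 \left(-7 - \frac{5}{6}\right) - 37628\right) = - 6370 \left(2 \left(- \frac{47}{6}\right) - 37628\right) = - 6370 \left(- \frac{47}{3} - 37628\right) = \left(-6370\right) \left(- \frac{112931}{3}\right) = \frac{719370470}{3}$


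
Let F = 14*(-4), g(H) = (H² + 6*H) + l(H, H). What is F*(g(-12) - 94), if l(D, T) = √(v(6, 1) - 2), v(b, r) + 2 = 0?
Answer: 1232 - 112*I ≈ 1232.0 - 112.0*I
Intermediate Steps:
v(b, r) = -2 (v(b, r) = -2 + 0 = -2)
l(D, T) = 2*I (l(D, T) = √(-2 - 2) = √(-4) = 2*I)
g(H) = H² + 2*I + 6*H (g(H) = (H² + 6*H) + 2*I = H² + 2*I + 6*H)
F = -56
F*(g(-12) - 94) = -56*(((-12)² + 2*I + 6*(-12)) - 94) = -56*((144 + 2*I - 72) - 94) = -56*((72 + 2*I) - 94) = -56*(-22 + 2*I) = 1232 - 112*I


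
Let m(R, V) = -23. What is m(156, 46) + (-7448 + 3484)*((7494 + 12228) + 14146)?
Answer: -134252775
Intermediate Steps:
m(156, 46) + (-7448 + 3484)*((7494 + 12228) + 14146) = -23 + (-7448 + 3484)*((7494 + 12228) + 14146) = -23 - 3964*(19722 + 14146) = -23 - 3964*33868 = -23 - 134252752 = -134252775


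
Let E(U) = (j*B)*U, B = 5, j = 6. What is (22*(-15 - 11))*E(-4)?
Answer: 68640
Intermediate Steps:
E(U) = 30*U (E(U) = (6*5)*U = 30*U)
(22*(-15 - 11))*E(-4) = (22*(-15 - 11))*(30*(-4)) = (22*(-26))*(-120) = -572*(-120) = 68640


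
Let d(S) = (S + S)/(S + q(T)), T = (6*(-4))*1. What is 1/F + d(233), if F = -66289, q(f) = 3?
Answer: 15445219/7822102 ≈ 1.9746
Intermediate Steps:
T = -24 (T = -24*1 = -24)
d(S) = 2*S/(3 + S) (d(S) = (S + S)/(S + 3) = (2*S)/(3 + S) = 2*S/(3 + S))
1/F + d(233) = 1/(-66289) + 2*233/(3 + 233) = -1/66289 + 2*233/236 = -1/66289 + 2*233*(1/236) = -1/66289 + 233/118 = 15445219/7822102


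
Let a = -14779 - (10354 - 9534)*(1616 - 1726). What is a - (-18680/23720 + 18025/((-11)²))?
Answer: 5401050695/71753 ≈ 75273.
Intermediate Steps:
a = 75421 (a = -14779 - 820*(-110) = -14779 - 1*(-90200) = -14779 + 90200 = 75421)
a - (-18680/23720 + 18025/((-11)²)) = 75421 - (-18680/23720 + 18025/((-11)²)) = 75421 - (-18680*1/23720 + 18025/121) = 75421 - (-467/593 + 18025*(1/121)) = 75421 - (-467/593 + 18025/121) = 75421 - 1*10632318/71753 = 75421 - 10632318/71753 = 5401050695/71753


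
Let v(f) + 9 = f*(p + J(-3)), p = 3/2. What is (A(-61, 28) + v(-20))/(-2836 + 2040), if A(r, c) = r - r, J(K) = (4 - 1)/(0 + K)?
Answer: 19/796 ≈ 0.023869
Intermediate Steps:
J(K) = 3/K
A(r, c) = 0
p = 3/2 (p = 3*(½) = 3/2 ≈ 1.5000)
v(f) = -9 + f/2 (v(f) = -9 + f*(3/2 + 3/(-3)) = -9 + f*(3/2 + 3*(-⅓)) = -9 + f*(3/2 - 1) = -9 + f*(½) = -9 + f/2)
(A(-61, 28) + v(-20))/(-2836 + 2040) = (0 + (-9 + (½)*(-20)))/(-2836 + 2040) = (0 + (-9 - 10))/(-796) = (0 - 19)*(-1/796) = -19*(-1/796) = 19/796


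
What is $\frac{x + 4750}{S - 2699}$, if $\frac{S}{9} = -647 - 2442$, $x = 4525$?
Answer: $- \frac{371}{1220} \approx -0.3041$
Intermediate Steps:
$S = -27801$ ($S = 9 \left(-647 - 2442\right) = 9 \left(-3089\right) = -27801$)
$\frac{x + 4750}{S - 2699} = \frac{4525 + 4750}{-27801 - 2699} = \frac{9275}{-30500} = 9275 \left(- \frac{1}{30500}\right) = - \frac{371}{1220}$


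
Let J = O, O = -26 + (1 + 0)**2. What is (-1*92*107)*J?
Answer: 246100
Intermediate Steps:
O = -25 (O = -26 + 1**2 = -26 + 1 = -25)
J = -25
(-1*92*107)*J = (-1*92*107)*(-25) = -92*107*(-25) = -9844*(-25) = 246100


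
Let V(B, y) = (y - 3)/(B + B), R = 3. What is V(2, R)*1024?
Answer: 0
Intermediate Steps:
V(B, y) = (-3 + y)/(2*B) (V(B, y) = (-3 + y)/((2*B)) = (-3 + y)*(1/(2*B)) = (-3 + y)/(2*B))
V(2, R)*1024 = ((1/2)*(-3 + 3)/2)*1024 = ((1/2)*(1/2)*0)*1024 = 0*1024 = 0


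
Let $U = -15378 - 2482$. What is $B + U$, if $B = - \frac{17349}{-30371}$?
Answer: $- \frac{542408711}{30371} \approx -17859.0$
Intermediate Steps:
$B = \frac{17349}{30371}$ ($B = \left(-17349\right) \left(- \frac{1}{30371}\right) = \frac{17349}{30371} \approx 0.57124$)
$U = -17860$ ($U = -15378 - 2482 = -17860$)
$B + U = \frac{17349}{30371} - 17860 = - \frac{542408711}{30371}$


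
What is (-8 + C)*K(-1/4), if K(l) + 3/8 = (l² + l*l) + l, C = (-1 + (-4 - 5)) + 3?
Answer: 15/2 ≈ 7.5000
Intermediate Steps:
C = -7 (C = (-1 - 9) + 3 = -10 + 3 = -7)
K(l) = -3/8 + l + 2*l² (K(l) = -3/8 + ((l² + l*l) + l) = -3/8 + ((l² + l²) + l) = -3/8 + (2*l² + l) = -3/8 + (l + 2*l²) = -3/8 + l + 2*l²)
(-8 + C)*K(-1/4) = (-8 - 7)*(-3/8 - 1/4 + 2*(-1/4)²) = -15*(-3/8 - 1*¼ + 2*(-1*¼)²) = -15*(-3/8 - ¼ + 2*(-¼)²) = -15*(-3/8 - ¼ + 2*(1/16)) = -15*(-3/8 - ¼ + ⅛) = -15*(-½) = 15/2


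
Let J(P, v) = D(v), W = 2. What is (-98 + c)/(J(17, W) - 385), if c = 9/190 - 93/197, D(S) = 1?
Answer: 3684037/14373120 ≈ 0.25631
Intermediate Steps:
J(P, v) = 1
c = -15897/37430 (c = 9*(1/190) - 93*1/197 = 9/190 - 93/197 = -15897/37430 ≈ -0.42471)
(-98 + c)/(J(17, W) - 385) = (-98 - 15897/37430)/(1 - 385) = -3684037/37430/(-384) = -3684037/37430*(-1/384) = 3684037/14373120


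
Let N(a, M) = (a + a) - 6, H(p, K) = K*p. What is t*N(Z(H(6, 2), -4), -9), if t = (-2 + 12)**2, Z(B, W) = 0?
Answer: -600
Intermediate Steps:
N(a, M) = -6 + 2*a (N(a, M) = 2*a - 6 = -6 + 2*a)
t = 100 (t = 10**2 = 100)
t*N(Z(H(6, 2), -4), -9) = 100*(-6 + 2*0) = 100*(-6 + 0) = 100*(-6) = -600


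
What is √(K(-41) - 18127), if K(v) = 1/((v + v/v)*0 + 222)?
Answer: I*√893370846/222 ≈ 134.64*I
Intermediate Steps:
K(v) = 1/222 (K(v) = 1/((v + 1)*0 + 222) = 1/((1 + v)*0 + 222) = 1/(0 + 222) = 1/222)
√(K(-41) - 18127) = √(1/222 - 18127) = √(-4024193/222) = I*√893370846/222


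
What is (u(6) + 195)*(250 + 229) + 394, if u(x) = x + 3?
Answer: 98110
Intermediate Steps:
u(x) = 3 + x
(u(6) + 195)*(250 + 229) + 394 = ((3 + 6) + 195)*(250 + 229) + 394 = (9 + 195)*479 + 394 = 204*479 + 394 = 97716 + 394 = 98110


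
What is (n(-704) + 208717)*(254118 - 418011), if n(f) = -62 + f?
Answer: -34081713243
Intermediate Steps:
(n(-704) + 208717)*(254118 - 418011) = ((-62 - 704) + 208717)*(254118 - 418011) = (-766 + 208717)*(-163893) = 207951*(-163893) = -34081713243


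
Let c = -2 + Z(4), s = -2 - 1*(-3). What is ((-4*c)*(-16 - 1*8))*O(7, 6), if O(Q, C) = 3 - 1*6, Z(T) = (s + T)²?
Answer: -6624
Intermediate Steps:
s = 1 (s = -2 + 3 = 1)
Z(T) = (1 + T)²
O(Q, C) = -3 (O(Q, C) = 3 - 6 = -3)
c = 23 (c = -2 + (1 + 4)² = -2 + 5² = -2 + 25 = 23)
((-4*c)*(-16 - 1*8))*O(7, 6) = ((-4*23)*(-16 - 1*8))*(-3) = -92*(-16 - 8)*(-3) = -92*(-24)*(-3) = 2208*(-3) = -6624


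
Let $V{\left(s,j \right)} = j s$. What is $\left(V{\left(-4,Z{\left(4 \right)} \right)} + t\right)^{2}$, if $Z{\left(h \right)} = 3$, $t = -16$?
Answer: $784$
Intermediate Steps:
$\left(V{\left(-4,Z{\left(4 \right)} \right)} + t\right)^{2} = \left(3 \left(-4\right) - 16\right)^{2} = \left(-12 - 16\right)^{2} = \left(-28\right)^{2} = 784$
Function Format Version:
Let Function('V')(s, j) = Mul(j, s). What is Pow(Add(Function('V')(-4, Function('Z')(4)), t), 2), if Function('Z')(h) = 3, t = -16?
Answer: 784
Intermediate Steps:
Pow(Add(Function('V')(-4, Function('Z')(4)), t), 2) = Pow(Add(Mul(3, -4), -16), 2) = Pow(Add(-12, -16), 2) = Pow(-28, 2) = 784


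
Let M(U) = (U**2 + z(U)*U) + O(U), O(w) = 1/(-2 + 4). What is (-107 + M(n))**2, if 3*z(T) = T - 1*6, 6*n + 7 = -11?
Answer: 31329/4 ≈ 7832.3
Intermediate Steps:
n = -3 (n = -7/6 + (1/6)*(-11) = -7/6 - 11/6 = -3)
z(T) = -2 + T/3 (z(T) = (T - 1*6)/3 = (T - 6)/3 = (-6 + T)/3 = -2 + T/3)
O(w) = 1/2
M(U) = 1/2 + U**2 + U*(-2 + U/3) (M(U) = (U**2 + (-2 + U/3)*U) + 1/2 = (U**2 + U*(-2 + U/3)) + 1/2 = 1/2 + U**2 + U*(-2 + U/3))
(-107 + M(n))**2 = (-107 + (1/2 - 2*(-3) + (4/3)*(-3)**2))**2 = (-107 + (1/2 + 6 + (4/3)*9))**2 = (-107 + (1/2 + 6 + 12))**2 = (-107 + 37/2)**2 = (-177/2)**2 = 31329/4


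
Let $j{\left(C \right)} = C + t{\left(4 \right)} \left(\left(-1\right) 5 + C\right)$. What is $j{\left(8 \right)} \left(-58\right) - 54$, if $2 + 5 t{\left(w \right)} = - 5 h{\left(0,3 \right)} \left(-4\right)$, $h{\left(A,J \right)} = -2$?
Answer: $\frac{4718}{5} \approx 943.6$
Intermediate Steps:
$t{\left(w \right)} = - \frac{42}{5}$ ($t{\left(w \right)} = - \frac{2}{5} + \frac{\left(-5\right) \left(-2\right) \left(-4\right)}{5} = - \frac{2}{5} + \frac{10 \left(-4\right)}{5} = - \frac{2}{5} + \frac{1}{5} \left(-40\right) = - \frac{2}{5} - 8 = - \frac{42}{5}$)
$j{\left(C \right)} = 42 - \frac{37 C}{5}$ ($j{\left(C \right)} = C - \frac{42 \left(\left(-1\right) 5 + C\right)}{5} = C - \frac{42 \left(-5 + C\right)}{5} = C - \left(-42 + \frac{42 C}{5}\right) = 42 - \frac{37 C}{5}$)
$j{\left(8 \right)} \left(-58\right) - 54 = \left(42 - \frac{296}{5}\right) \left(-58\right) - 54 = \left(- \frac{86}{5}\right) \left(-58\right) - 54 = \frac{4988}{5} - 54 = \frac{4718}{5}$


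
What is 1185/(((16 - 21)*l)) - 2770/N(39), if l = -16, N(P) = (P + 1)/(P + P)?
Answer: -86187/16 ≈ -5386.7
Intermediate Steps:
N(P) = (1 + P)/(2*P) (N(P) = (1 + P)/((2*P)) = (1 + P)*(1/(2*P)) = (1 + P)/(2*P))
1185/(((16 - 21)*l)) - 2770/N(39) = 1185/(((16 - 21)*(-16))) - 2770*78/(1 + 39) = 1185/((-5*(-16))) - 2770/((½)*(1/39)*40) = 1185/80 - 2770/20/39 = 1185*(1/80) - 2770*39/20 = 237/16 - 10803/2 = -86187/16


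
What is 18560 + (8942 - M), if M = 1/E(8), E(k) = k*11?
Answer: 2420175/88 ≈ 27502.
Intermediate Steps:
E(k) = 11*k
M = 1/88 (M = 1/(11*8) = 1/88 ≈ 0.011364)
18560 + (8942 - M) = 18560 + (8942 - 1*1/88) = 18560 + (8942 - 1/88) = 18560 + 786895/88 = 2420175/88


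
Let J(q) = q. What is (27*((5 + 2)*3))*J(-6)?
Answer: -3402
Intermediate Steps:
(27*((5 + 2)*3))*J(-6) = (27*((5 + 2)*3))*(-6) = (27*(7*3))*(-6) = (27*21)*(-6) = 567*(-6) = -3402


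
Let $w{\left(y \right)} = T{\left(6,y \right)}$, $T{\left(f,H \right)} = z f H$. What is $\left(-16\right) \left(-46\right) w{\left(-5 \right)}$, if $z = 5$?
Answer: $-110400$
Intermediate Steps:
$T{\left(f,H \right)} = 5 H f$ ($T{\left(f,H \right)} = 5 f H = 5 H f$)
$w{\left(y \right)} = 30 y$ ($w{\left(y \right)} = 5 y 6 = 30 y$)
$\left(-16\right) \left(-46\right) w{\left(-5 \right)} = \left(-16\right) \left(-46\right) 30 \left(-5\right) = 736 \left(-150\right) = -110400$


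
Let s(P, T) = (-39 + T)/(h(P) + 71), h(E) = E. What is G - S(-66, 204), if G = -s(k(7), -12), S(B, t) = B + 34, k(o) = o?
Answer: 849/26 ≈ 32.654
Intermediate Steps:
S(B, t) = 34 + B
s(P, T) = (-39 + T)/(71 + P) (s(P, T) = (-39 + T)/(P + 71) = (-39 + T)/(71 + P))
G = 17/26 (G = -(-39 - 12)/(71 + 7) = -(-51)/78 = -1*(-17/26) = 17/26 ≈ 0.65385)
G - S(-66, 204) = 17/26 - (34 - 66) = 17/26 - 1*(-32) = 17/26 + 32 = 849/26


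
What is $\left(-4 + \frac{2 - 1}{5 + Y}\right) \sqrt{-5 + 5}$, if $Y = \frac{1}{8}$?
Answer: $0$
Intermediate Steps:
$Y = \frac{1}{8} \approx 0.125$
$\left(-4 + \frac{2 - 1}{5 + Y}\right) \sqrt{-5 + 5} = \left(-4 + \frac{2 - 1}{5 + \frac{1}{8}}\right) \sqrt{-5 + 5} = \left(-4 + 1 \frac{1}{\frac{41}{8}}\right) \sqrt{0} = \left(-4 + 1 \cdot \frac{8}{41}\right) 0 = \left(-4 + \frac{8}{41}\right) 0 = \left(- \frac{156}{41}\right) 0 = 0$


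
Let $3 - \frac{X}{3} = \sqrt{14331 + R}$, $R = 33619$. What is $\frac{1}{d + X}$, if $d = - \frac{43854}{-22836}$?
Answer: $- \frac{158188778}{6249548732831} - \frac{217284540 \sqrt{1918}}{6249548732831} \approx -0.001548$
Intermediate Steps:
$d = \frac{7309}{3806}$ ($d = \left(-43854\right) \left(- \frac{1}{22836}\right) = \frac{7309}{3806} \approx 1.9204$)
$X = 9 - 15 \sqrt{1918}$ ($X = 9 - 3 \sqrt{14331 + 33619} = 9 - 3 \sqrt{47950} = 9 - 3 \cdot 5 \sqrt{1918} = 9 - 15 \sqrt{1918} \approx -647.92$)
$\frac{1}{d + X} = \frac{1}{\frac{7309}{3806} + \left(9 - 15 \sqrt{1918}\right)} = \frac{1}{\frac{41563}{3806} - 15 \sqrt{1918}}$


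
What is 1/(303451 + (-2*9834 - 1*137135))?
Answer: 1/146648 ≈ 6.8190e-6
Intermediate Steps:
1/(303451 + (-2*9834 - 1*137135)) = 1/(303451 + (-19668 - 137135)) = 1/(303451 - 156803) = 1/146648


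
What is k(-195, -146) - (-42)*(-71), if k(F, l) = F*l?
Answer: 25488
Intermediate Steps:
k(-195, -146) - (-42)*(-71) = -195*(-146) - (-42)*(-71) = 28470 - 1*2982 = 28470 - 2982 = 25488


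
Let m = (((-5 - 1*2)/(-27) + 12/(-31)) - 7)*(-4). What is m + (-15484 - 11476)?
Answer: -22541656/837 ≈ -26932.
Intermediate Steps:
m = 23864/837 (m = (((-5 - 2)*(-1/27) + 12*(-1/31)) - 7)*(-4) = ((-7*(-1/27) - 12/31) - 7)*(-4) = ((7/27 - 12/31) - 7)*(-4) = (-107/837 - 7)*(-4) = -5966/837*(-4) = 23864/837 ≈ 28.511)
m + (-15484 - 11476) = 23864/837 + (-15484 - 11476) = 23864/837 - 26960 = -22541656/837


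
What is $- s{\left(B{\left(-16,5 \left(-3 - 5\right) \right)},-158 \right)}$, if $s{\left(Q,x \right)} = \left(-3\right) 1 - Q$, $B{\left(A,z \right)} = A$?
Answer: $-13$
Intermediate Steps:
$s{\left(Q,x \right)} = -3 - Q$
$- s{\left(B{\left(-16,5 \left(-3 - 5\right) \right)},-158 \right)} = - (-3 - -16) = - (-3 + 16) = \left(-1\right) 13 = -13$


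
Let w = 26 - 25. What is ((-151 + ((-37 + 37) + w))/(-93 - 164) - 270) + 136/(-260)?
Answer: -4509338/16705 ≈ -269.94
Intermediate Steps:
w = 1
((-151 + ((-37 + 37) + w))/(-93 - 164) - 270) + 136/(-260) = ((-151 + ((-37 + 37) + 1))/(-93 - 164) - 270) + 136/(-260) = ((-151 + (0 + 1))/(-257) - 270) + 136*(-1/260) = ((-151 + 1)*(-1/257) - 270) - 34/65 = (-150*(-1/257) - 270) - 34/65 = (150/257 - 270) - 34/65 = -69240/257 - 34/65 = -4509338/16705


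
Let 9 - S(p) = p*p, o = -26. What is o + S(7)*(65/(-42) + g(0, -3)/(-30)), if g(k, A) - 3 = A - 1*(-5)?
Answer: 298/7 ≈ 42.571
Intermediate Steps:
g(k, A) = 8 + A (g(k, A) = 3 + (A - 1*(-5)) = 3 + (A + 5) = 3 + (5 + A) = 8 + A)
S(p) = 9 - p² (S(p) = 9 - p*p = 9 - p²)
o + S(7)*(65/(-42) + g(0, -3)/(-30)) = -26 + (9 - 1*7²)*(65/(-42) + (8 - 3)/(-30)) = -26 + (9 - 1*49)*(65*(-1/42) + 5*(-1/30)) = -26 + (9 - 49)*(-65/42 - ⅙) = -26 - 40*(-12/7) = -26 + 480/7 = 298/7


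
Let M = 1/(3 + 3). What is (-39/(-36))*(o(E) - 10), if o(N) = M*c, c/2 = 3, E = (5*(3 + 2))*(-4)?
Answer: -39/4 ≈ -9.7500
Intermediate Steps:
E = -100 (E = (5*5)*(-4) = 25*(-4) = -100)
c = 6 (c = 2*3 = 6)
M = ⅙ (M = 1/6 = ⅙ ≈ 0.16667)
o(N) = 1 (o(N) = (⅙)*6 = 1)
(-39/(-36))*(o(E) - 10) = (-39/(-36))*(1 - 10) = -39*(-1/36)*(-9) = (13/12)*(-9) = -39/4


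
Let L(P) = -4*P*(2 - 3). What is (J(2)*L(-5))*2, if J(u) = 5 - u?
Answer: -120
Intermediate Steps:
L(P) = 4*P (L(P) = -4*P*(-1) = -(-4)*P = 4*P)
(J(2)*L(-5))*2 = ((5 - 1*2)*(4*(-5)))*2 = ((5 - 2)*(-20))*2 = (3*(-20))*2 = -60*2 = -120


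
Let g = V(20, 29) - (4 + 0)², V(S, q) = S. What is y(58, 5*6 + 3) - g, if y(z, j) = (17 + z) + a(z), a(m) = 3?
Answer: 74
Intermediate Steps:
y(z, j) = 20 + z (y(z, j) = (17 + z) + 3 = 20 + z)
g = 4 (g = 20 - (4 + 0)² = 20 - 1*4² = 20 - 1*16 = 20 - 16 = 4)
y(58, 5*6 + 3) - g = (20 + 58) - 1*4 = 78 - 4 = 74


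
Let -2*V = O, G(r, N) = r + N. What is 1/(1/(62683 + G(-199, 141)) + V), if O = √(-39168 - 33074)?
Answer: 125250/141662611265627 + 3921890625*I*√72242/141662611265627 ≈ 8.8414e-10 + 0.0074411*I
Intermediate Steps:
O = I*√72242 (O = √(-72242) = I*√72242 ≈ 268.78*I)
G(r, N) = N + r
V = -I*√72242/2 ≈ -134.39*I
1/(1/(62683 + G(-199, 141)) + V) = 1/(1/(62683 + (141 - 199)) - I*√72242/2) = 1/(1/(62683 - 58) - I*√72242/2) = 1/(1/62625 - I*√72242/2)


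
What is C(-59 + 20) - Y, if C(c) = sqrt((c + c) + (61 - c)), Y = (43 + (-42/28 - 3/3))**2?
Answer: -6561/4 + sqrt(22) ≈ -1635.6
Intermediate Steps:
Y = 6561/4 (Y = (43 + (-42*1/28 - 3*1/3))**2 = (43 + (-3/2 - 1))**2 = (43 - 5/2)**2 = (81/2)**2 = 6561/4 ≈ 1640.3)
C(c) = sqrt(61 + c) (C(c) = sqrt(2*c + (61 - c)) = sqrt(61 + c))
C(-59 + 20) - Y = sqrt(61 + (-59 + 20)) - 1*6561/4 = sqrt(61 - 39) - 6561/4 = sqrt(22) - 6561/4 = -6561/4 + sqrt(22)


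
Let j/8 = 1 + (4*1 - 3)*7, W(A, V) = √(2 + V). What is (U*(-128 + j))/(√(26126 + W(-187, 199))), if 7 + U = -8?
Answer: 960/√(26126 + √201) ≈ 5.9377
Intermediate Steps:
U = -15 (U = -7 - 8 = -15)
j = 64 (j = 8*(1 + (4*1 - 3)*7) = 8*(1 + (4 - 3)*7) = 8*(1 + 1*7) = 8*(1 + 7) = 8*8 = 64)
(U*(-128 + j))/(√(26126 + W(-187, 199))) = (-15*(-128 + 64))/(√(26126 + √(2 + 199))) = (-15*(-64))/(√(26126 + √201)) = 960/√(26126 + √201)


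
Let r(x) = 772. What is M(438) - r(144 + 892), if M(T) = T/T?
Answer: -771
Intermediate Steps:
M(T) = 1
M(438) - r(144 + 892) = 1 - 1*772 = 1 - 772 = -771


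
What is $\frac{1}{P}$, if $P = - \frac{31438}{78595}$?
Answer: $- \frac{5}{2} \approx -2.5$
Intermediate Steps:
$P = - \frac{2}{5}$ ($P = \left(-31438\right) \frac{1}{78595} = - \frac{2}{5} \approx -0.4$)
$\frac{1}{P} = \frac{1}{- \frac{2}{5}} = - \frac{5}{2}$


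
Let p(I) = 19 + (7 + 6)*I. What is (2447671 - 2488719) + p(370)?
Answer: -36219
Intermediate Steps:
p(I) = 19 + 13*I
(2447671 - 2488719) + p(370) = (2447671 - 2488719) + (19 + 13*370) = -41048 + (19 + 4810) = -41048 + 4829 = -36219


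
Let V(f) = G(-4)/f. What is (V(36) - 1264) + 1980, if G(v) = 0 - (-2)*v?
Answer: 6442/9 ≈ 715.78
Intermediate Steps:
G(v) = 2*v (G(v) = 0 + 2*v = 2*v)
V(f) = -8/f (V(f) = (2*(-4))/f = -8/f)
(V(36) - 1264) + 1980 = (-8/36 - 1264) + 1980 = (-8*1/36 - 1264) + 1980 = (-2/9 - 1264) + 1980 = -11378/9 + 1980 = 6442/9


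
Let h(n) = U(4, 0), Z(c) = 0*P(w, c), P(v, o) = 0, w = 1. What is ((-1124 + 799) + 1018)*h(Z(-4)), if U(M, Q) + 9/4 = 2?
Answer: -693/4 ≈ -173.25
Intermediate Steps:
U(M, Q) = -¼ (U(M, Q) = -9/4 + 2 = -¼)
Z(c) = 0 (Z(c) = 0*0 = 0)
h(n) = -¼
((-1124 + 799) + 1018)*h(Z(-4)) = ((-1124 + 799) + 1018)*(-¼) = (-325 + 1018)*(-¼) = 693*(-¼) = -693/4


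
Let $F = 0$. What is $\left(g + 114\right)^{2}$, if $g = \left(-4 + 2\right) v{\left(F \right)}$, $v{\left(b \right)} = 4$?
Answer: $11236$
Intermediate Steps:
$g = -8$ ($g = \left(-4 + 2\right) 4 = \left(-2\right) 4 = -8$)
$\left(g + 114\right)^{2} = \left(-8 + 114\right)^{2} = 106^{2} = 11236$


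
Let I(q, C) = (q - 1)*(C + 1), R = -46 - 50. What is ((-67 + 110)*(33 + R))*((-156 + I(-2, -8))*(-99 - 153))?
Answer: -92160180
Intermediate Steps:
R = -96
I(q, C) = (1 + C)*(-1 + q) (I(q, C) = (-1 + q)*(1 + C) = (1 + C)*(-1 + q))
((-67 + 110)*(33 + R))*((-156 + I(-2, -8))*(-99 - 153)) = ((-67 + 110)*(33 - 96))*((-156 + (-1 - 2 - 1*(-8) - 8*(-2)))*(-99 - 153)) = (43*(-63))*((-156 + (-1 - 2 + 8 + 16))*(-252)) = -2709*(-156 + 21)*(-252) = -(-365715)*(-252) = -2709*34020 = -92160180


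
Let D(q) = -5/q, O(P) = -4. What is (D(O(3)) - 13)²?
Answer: 2209/16 ≈ 138.06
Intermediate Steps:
(D(O(3)) - 13)² = (-5/(-4) - 13)² = (-5*(-¼) - 13)² = (5/4 - 13)² = (-47/4)² = 2209/16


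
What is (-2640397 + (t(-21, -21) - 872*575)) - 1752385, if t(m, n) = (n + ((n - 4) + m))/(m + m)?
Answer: -205555577/42 ≈ -4.8942e+6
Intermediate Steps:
t(m, n) = (-4 + m + 2*n)/(2*m) (t(m, n) = (n + ((-4 + n) + m))/((2*m)) = (n + (-4 + m + n))*(1/(2*m)) = (-4 + m + 2*n)*(1/(2*m)) = (-4 + m + 2*n)/(2*m))
(-2640397 + (t(-21, -21) - 872*575)) - 1752385 = (-2640397 + ((-2 - 21 + (½)*(-21))/(-21) - 872*575)) - 1752385 = (-2640397 + (-(-2 - 21 - 21/2)/21 - 501400)) - 1752385 = (-2640397 + (-1/21*(-67/2) - 501400)) - 1752385 = (-2640397 + (67/42 - 501400)) - 1752385 = (-2640397 - 21058733/42) - 1752385 = -131955407/42 - 1752385 = -205555577/42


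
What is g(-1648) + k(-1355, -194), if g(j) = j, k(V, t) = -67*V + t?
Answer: 88943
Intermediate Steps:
k(V, t) = t - 67*V
g(-1648) + k(-1355, -194) = -1648 + (-194 - 67*(-1355)) = -1648 + (-194 + 90785) = -1648 + 90591 = 88943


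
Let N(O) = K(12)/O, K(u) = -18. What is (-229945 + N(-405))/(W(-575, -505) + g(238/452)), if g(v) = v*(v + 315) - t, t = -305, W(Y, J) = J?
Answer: 528510084748/77824305 ≈ 6791.1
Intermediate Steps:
N(O) = -18/O
g(v) = 305 + v*(315 + v) (g(v) = v*(v + 315) - 1*(-305) = v*(315 + v) + 305 = 305 + v*(315 + v))
(-229945 + N(-405))/(W(-575, -505) + g(238/452)) = (-229945 - 18/(-405))/(-505 + (305 + (238/452)² + 315*(238/452))) = (-229945 - 18*(-1/405))/(-505 + (305 + (238*(1/452))² + 315*(238*(1/452)))) = (-229945 + 2/45)/(-505 + (305 + (119/226)² + 315*(119/226))) = -10347523/(45*(-505 + (305 + 14161/51076 + 37485/226))) = -10347523/(45*(-505 + 24063951/51076)) = -10347523/(45*(-1729429/51076)) = -10347523/45*(-51076/1729429) = 528510084748/77824305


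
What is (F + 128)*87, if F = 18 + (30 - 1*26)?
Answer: 13050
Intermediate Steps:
F = 22 (F = 18 + (30 - 26) = 18 + 4 = 22)
(F + 128)*87 = (22 + 128)*87 = 150*87 = 13050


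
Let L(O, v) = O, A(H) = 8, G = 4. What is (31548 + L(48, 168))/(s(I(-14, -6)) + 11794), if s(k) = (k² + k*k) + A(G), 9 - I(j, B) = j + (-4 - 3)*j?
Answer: 2633/1921 ≈ 1.3706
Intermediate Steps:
I(j, B) = 9 + 6*j (I(j, B) = 9 - (j + (-4 - 3)*j) = 9 - (j - 7*j) = 9 - (-6)*j = 9 + 6*j)
s(k) = 8 + 2*k² (s(k) = (k² + k*k) + 8 = (k² + k²) + 8 = 2*k² + 8 = 8 + 2*k²)
(31548 + L(48, 168))/(s(I(-14, -6)) + 11794) = (31548 + 48)/((8 + 2*(9 + 6*(-14))²) + 11794) = 31596/((8 + 2*(9 - 84)²) + 11794) = 31596/((8 + 2*(-75)²) + 11794) = 31596/((8 + 2*5625) + 11794) = 31596/((8 + 11250) + 11794) = 31596/(11258 + 11794) = 31596/23052 = 31596*(1/23052) = 2633/1921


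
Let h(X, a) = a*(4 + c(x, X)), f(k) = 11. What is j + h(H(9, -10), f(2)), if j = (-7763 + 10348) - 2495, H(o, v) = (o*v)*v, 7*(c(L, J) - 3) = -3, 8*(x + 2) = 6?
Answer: 1136/7 ≈ 162.29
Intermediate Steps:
x = -5/4 (x = -2 + (1/8)*6 = -2 + 3/4 = -5/4 ≈ -1.2500)
c(L, J) = 18/7 (c(L, J) = 3 + (1/7)*(-3) = 3 - 3/7 = 18/7)
H(o, v) = o*v**2
h(X, a) = 46*a/7 (h(X, a) = a*(4 + 18/7) = a*(46/7) = 46*a/7)
j = 90 (j = 2585 - 2495 = 90)
j + h(H(9, -10), f(2)) = 90 + (46/7)*11 = 90 + 506/7 = 1136/7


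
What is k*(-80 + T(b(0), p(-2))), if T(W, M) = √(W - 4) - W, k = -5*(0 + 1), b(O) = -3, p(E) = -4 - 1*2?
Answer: 385 - 5*I*√7 ≈ 385.0 - 13.229*I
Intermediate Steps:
p(E) = -6 (p(E) = -4 - 2 = -6)
k = -5 (k = -5*1 = -5)
T(W, M) = √(-4 + W) - W
k*(-80 + T(b(0), p(-2))) = -5*(-80 + (√(-4 - 3) - 1*(-3))) = -5*(-80 + (√(-7) + 3)) = -5*(-80 + (I*√7 + 3)) = -5*(-80 + (3 + I*√7)) = -5*(-77 + I*√7) = 385 - 5*I*√7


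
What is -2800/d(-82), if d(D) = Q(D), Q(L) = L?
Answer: 1400/41 ≈ 34.146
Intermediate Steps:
d(D) = D
-2800/d(-82) = -2800/(-82) = -2800*(-1/82) = 1400/41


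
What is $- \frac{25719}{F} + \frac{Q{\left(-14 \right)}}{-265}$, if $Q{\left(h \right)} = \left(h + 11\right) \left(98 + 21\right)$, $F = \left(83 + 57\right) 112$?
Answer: $- \frac{48711}{166208} \approx -0.29307$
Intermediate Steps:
$F = 15680$ ($F = 140 \cdot 112 = 15680$)
$Q{\left(h \right)} = 1309 + 119 h$ ($Q{\left(h \right)} = \left(11 + h\right) 119 = 1309 + 119 h$)
$- \frac{25719}{F} + \frac{Q{\left(-14 \right)}}{-265} = - \frac{25719}{15680} + \frac{1309 + 119 \left(-14\right)}{-265} = \left(-25719\right) \frac{1}{15680} + \left(1309 - 1666\right) \left(- \frac{1}{265}\right) = - \frac{25719}{15680} - - \frac{357}{265} = - \frac{25719}{15680} + \frac{357}{265} = - \frac{48711}{166208}$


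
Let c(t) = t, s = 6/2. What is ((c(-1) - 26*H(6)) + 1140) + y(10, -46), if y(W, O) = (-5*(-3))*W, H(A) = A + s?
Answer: 1055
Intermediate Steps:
s = 3 (s = 6*(½) = 3)
H(A) = 3 + A (H(A) = A + 3 = 3 + A)
y(W, O) = 15*W
((c(-1) - 26*H(6)) + 1140) + y(10, -46) = ((-1 - 26*(3 + 6)) + 1140) + 15*10 = ((-1 - 26*9) + 1140) + 150 = ((-1 - 234) + 1140) + 150 = (-235 + 1140) + 150 = 905 + 150 = 1055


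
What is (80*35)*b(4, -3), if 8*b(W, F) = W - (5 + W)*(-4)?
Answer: 14000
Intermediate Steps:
b(W, F) = 5/2 + 5*W/8 (b(W, F) = (W - (5 + W)*(-4))/8 = (W - (-20 - 4*W))/8 = (W + (20 + 4*W))/8 = (20 + 5*W)/8 = 5/2 + 5*W/8)
(80*35)*b(4, -3) = (80*35)*(5/2 + (5/8)*4) = 2800*(5/2 + 5/2) = 2800*5 = 14000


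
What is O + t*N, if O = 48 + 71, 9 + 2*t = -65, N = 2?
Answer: 45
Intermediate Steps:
t = -37 (t = -9/2 + (½)*(-65) = -9/2 - 65/2 = -37)
O = 119
O + t*N = 119 - 37*2 = 119 - 74 = 45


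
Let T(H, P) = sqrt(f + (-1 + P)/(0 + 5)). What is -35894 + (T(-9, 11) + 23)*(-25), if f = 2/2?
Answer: -36469 - 25*sqrt(3) ≈ -36512.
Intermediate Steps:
f = 1 (f = 2*(1/2) = 1)
T(H, P) = sqrt(4/5 + P/5) (T(H, P) = sqrt(1 + (-1 + P)/(0 + 5)) = sqrt(1 + (-1 + P)/5) = sqrt(1 + (-1 + P)*(1/5)) = sqrt(1 + (-1/5 + P/5)) = sqrt(4/5 + P/5))
-35894 + (T(-9, 11) + 23)*(-25) = -35894 + (sqrt(20 + 5*11)/5 + 23)*(-25) = -35894 + (sqrt(20 + 55)/5 + 23)*(-25) = -35894 + (sqrt(75)/5 + 23)*(-25) = -35894 + ((5*sqrt(3))/5 + 23)*(-25) = -35894 + (sqrt(3) + 23)*(-25) = -35894 + (23 + sqrt(3))*(-25) = -35894 + (-575 - 25*sqrt(3)) = -36469 - 25*sqrt(3)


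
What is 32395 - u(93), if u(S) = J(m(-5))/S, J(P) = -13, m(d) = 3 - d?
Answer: 3012748/93 ≈ 32395.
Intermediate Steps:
u(S) = -13/S
32395 - u(93) = 32395 - (-13)/93 = 32395 - 1*(-13/93) = 32395 + 13/93 = 3012748/93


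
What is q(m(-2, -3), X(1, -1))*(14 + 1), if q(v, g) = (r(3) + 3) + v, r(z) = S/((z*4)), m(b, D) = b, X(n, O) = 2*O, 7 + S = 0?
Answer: 25/4 ≈ 6.2500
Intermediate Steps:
S = -7 (S = -7 + 0 = -7)
r(z) = -7/(4*z) (r(z) = -7*1/(4*z) = -7/(4*z))
q(v, g) = 29/12 + v (q(v, g) = (-7/4/3 + 3) + v = (-7/4*⅓ + 3) + v = (-7/12 + 3) + v = 29/12 + v)
q(m(-2, -3), X(1, -1))*(14 + 1) = (29/12 - 2)*(14 + 1) = (5/12)*15 = 25/4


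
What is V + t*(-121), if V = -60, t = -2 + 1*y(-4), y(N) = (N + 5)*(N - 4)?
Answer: 1150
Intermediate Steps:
y(N) = (-4 + N)*(5 + N) (y(N) = (5 + N)*(-4 + N) = (-4 + N)*(5 + N))
t = -10 (t = -2 + 1*(-20 - 4 + (-4)²) = -2 + 1*(-20 - 4 + 16) = -2 + 1*(-8) = -2 - 8 = -10)
V + t*(-121) = -60 - 10*(-121) = -60 + 1210 = 1150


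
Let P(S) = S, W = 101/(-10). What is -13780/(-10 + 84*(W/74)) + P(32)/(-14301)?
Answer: 36457412228/56789271 ≈ 641.98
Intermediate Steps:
W = -101/10 (W = 101*(-⅒) = -101/10 ≈ -10.100)
-13780/(-10 + 84*(W/74)) + P(32)/(-14301) = -13780/(-10 + 84*(-101/10/74)) + 32/(-14301) = -13780/(-10 + 84*(-101/10*1/74)) + 32*(-1/14301) = -13780/(-10 + 84*(-101/740)) - 32/14301 = -13780/(-10 - 2121/185) - 32/14301 = -13780/(-3971/185) - 32/14301 = -13780*(-185/3971) - 32/14301 = 2549300/3971 - 32/14301 = 36457412228/56789271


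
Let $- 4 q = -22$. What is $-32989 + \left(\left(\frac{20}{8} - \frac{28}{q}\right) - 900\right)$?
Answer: $- \frac{745615}{22} \approx -33892.0$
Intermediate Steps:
$q = \frac{11}{2}$ ($q = \left(- \frac{1}{4}\right) \left(-22\right) = \frac{11}{2} \approx 5.5$)
$-32989 + \left(\left(\frac{20}{8} - \frac{28}{q}\right) - 900\right) = -32989 + \left(\left(\frac{20}{8} - \frac{28}{\frac{11}{2}}\right) - 900\right) = -32989 + \left(\left(20 \cdot \frac{1}{8} - \frac{56}{11}\right) - 900\right) = -32989 + \left(\left(\frac{5}{2} - \frac{56}{11}\right) - 900\right) = -32989 - \frac{19857}{22} = - \frac{745615}{22}$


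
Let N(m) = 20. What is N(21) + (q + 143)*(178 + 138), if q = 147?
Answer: 91660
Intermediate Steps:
N(21) + (q + 143)*(178 + 138) = 20 + (147 + 143)*(178 + 138) = 20 + 290*316 = 20 + 91640 = 91660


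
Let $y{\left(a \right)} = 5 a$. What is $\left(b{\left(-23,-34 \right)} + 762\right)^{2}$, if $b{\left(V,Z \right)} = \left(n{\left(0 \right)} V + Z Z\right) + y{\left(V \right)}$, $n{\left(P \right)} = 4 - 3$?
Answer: $3168400$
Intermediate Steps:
$n{\left(P \right)} = 1$ ($n{\left(P \right)} = 4 - 3 = 1$)
$b{\left(V,Z \right)} = Z^{2} + 6 V$ ($b{\left(V,Z \right)} = \left(1 V + Z Z\right) + 5 V = \left(V + Z^{2}\right) + 5 V = Z^{2} + 6 V$)
$\left(b{\left(-23,-34 \right)} + 762\right)^{2} = \left(\left(\left(-34\right)^{2} + 6 \left(-23\right)\right) + 762\right)^{2} = \left(\left(1156 - 138\right) + 762\right)^{2} = \left(1018 + 762\right)^{2} = 1780^{2} = 3168400$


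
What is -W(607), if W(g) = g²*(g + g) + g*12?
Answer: -447304370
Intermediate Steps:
W(g) = 2*g³ + 12*g (W(g) = g²*(2*g) + 12*g = 2*g³ + 12*g)
-W(607) = -2*607*(6 + 607²) = -2*607*(6 + 368449) = -2*607*368455 = -1*447304370 = -447304370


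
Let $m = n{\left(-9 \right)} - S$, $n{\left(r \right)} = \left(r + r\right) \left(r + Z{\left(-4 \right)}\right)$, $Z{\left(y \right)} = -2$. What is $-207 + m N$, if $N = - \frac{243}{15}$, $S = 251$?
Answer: $\frac{3258}{5} \approx 651.6$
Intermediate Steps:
$n{\left(r \right)} = 2 r \left(-2 + r\right)$ ($n{\left(r \right)} = \left(r + r\right) \left(r - 2\right) = 2 r \left(-2 + r\right)$)
$N = - \frac{81}{5}$ ($N = \left(-243\right) \frac{1}{15} = - \frac{81}{5} \approx -16.2$)
$m = -53$ ($m = 2 \left(-9\right) \left(-2 - 9\right) - 251 = 2 \left(-9\right) \left(-11\right) - 251 = 198 - 251 = -53$)
$-207 + m N = -207 - - \frac{4293}{5} = -207 + \frac{4293}{5} = \frac{3258}{5}$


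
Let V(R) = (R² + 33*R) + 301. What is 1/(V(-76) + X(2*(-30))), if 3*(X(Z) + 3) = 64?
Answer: 3/10762 ≈ 0.00027876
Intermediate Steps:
X(Z) = 55/3 (X(Z) = -3 + (⅓)*64 = -3 + 64/3 = 55/3)
V(R) = 301 + R² + 33*R
1/(V(-76) + X(2*(-30))) = 1/((301 + (-76)² + 33*(-76)) + 55/3) = 1/((301 + 5776 - 2508) + 55/3) = 1/(3569 + 55/3) = 1/(10762/3) = 3/10762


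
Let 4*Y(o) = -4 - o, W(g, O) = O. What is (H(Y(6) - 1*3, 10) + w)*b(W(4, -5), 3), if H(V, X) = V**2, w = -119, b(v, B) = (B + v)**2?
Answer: -355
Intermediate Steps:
Y(o) = -1 - o/4 (Y(o) = (-4 - o)/4 = -1 - o/4)
(H(Y(6) - 1*3, 10) + w)*b(W(4, -5), 3) = (((-1 - 1/4*6) - 1*3)**2 - 119)*(3 - 5)**2 = (((-1 - 3/2) - 3)**2 - 119)*(-2)**2 = ((-5/2 - 3)**2 - 119)*4 = ((-11/2)**2 - 119)*4 = (121/4 - 119)*4 = -355/4*4 = -355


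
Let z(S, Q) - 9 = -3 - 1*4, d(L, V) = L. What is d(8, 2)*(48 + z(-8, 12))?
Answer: 400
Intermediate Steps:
z(S, Q) = 2 (z(S, Q) = 9 + (-3 - 1*4) = 9 + (-3 - 4) = 9 - 7 = 2)
d(8, 2)*(48 + z(-8, 12)) = 8*(48 + 2) = 8*50 = 400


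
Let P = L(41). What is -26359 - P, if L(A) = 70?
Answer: -26429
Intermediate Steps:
P = 70
-26359 - P = -26359 - 1*70 = -26359 - 70 = -26429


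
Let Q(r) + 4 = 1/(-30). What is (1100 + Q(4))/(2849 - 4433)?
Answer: -2989/4320 ≈ -0.69190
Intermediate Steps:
Q(r) = -121/30 (Q(r) = -4 + 1/(-30) = -4 - 1/30 = -121/30)
(1100 + Q(4))/(2849 - 4433) = (1100 - 121/30)/(2849 - 4433) = (32879/30)/(-1584) = (32879/30)*(-1/1584) = -2989/4320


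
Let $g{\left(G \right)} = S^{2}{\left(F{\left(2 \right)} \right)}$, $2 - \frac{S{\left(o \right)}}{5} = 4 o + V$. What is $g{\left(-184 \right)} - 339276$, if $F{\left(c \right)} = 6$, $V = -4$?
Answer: $-331176$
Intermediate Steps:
$S{\left(o \right)} = 30 - 20 o$ ($S{\left(o \right)} = 10 - 5 \left(4 o - 4\right) = 10 - 5 \left(-4 + 4 o\right) = 10 - \left(-20 + 20 o\right) = 30 - 20 o$)
$g{\left(G \right)} = 8100$ ($g{\left(G \right)} = \left(30 - 120\right)^{2} = \left(-90\right)^{2} = 8100$)
$g{\left(-184 \right)} - 339276 = 8100 - 339276 = -331176$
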